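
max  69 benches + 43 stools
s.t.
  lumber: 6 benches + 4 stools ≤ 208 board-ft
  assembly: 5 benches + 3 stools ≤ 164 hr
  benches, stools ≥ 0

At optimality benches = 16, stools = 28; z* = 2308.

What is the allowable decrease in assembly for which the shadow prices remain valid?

Binding constraints: lumber, assembly. The basis is B = [[6,4],[5,3]] with det -2.
Per unit decrease in assembly, x* moves by d = (-2, 3).
The basis stays optimal until benches reaches 0; allowable decrease = 8 hr.

8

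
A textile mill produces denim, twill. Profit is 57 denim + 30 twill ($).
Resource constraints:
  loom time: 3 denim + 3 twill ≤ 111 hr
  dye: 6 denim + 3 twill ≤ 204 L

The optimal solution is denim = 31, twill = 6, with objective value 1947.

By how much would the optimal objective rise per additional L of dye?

Check each constraint at x*: loom time 111/111 (tight); dye 204/204 (tight).
From A_Bᵀ y = c: 3·y_loom time + 6·y_dye = 57; 3·y_loom time + 3·y_dye = 30.
Solving: y_loom time = 1, y_dye = 9.
Shadow price of dye = 9.

9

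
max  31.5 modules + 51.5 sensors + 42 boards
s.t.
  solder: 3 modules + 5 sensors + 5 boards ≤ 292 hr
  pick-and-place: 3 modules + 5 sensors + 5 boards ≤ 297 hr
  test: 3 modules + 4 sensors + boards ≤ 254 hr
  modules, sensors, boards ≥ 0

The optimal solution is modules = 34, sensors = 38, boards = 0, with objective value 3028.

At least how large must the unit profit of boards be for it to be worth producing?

Check each constraint at x*: solder 292/292 (tight); pick-and-place 292/297 (slack 5); test 254/254 (tight).
Slack constraints have shadow price 0 (complementary slackness).
The binding rows give the dual system: 3·y_solder + 3·y_test = 31.5 and 5·y_solder + 4·y_test = 51.5.
This yields shadow prices y_solder = 9.5, y_test = 1.
boards enters the basis when its profit ≥ yᵀa₃ = 9.5·5 + 1·1 = 48.5.

48.5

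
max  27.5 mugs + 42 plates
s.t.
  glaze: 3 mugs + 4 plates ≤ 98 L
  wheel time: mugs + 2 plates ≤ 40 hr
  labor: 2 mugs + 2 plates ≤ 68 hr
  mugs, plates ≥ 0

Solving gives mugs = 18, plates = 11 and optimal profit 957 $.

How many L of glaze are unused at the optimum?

0

glaze used = 3·18 + 4·11 = 98; slack = 98 − 98 = 0.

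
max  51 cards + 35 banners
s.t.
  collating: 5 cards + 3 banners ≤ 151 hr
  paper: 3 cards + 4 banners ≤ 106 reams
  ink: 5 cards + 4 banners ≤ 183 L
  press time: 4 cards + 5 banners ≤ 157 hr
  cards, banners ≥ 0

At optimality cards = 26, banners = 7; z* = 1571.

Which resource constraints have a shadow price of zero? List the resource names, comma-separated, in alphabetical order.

ink, press time

collating: 151/151 (binding)
paper: 106/106 (binding)
ink: 158/183 (slack 25)
press time: 139/157 (slack 18)
By complementary slackness, a constraint with positive slack has shadow price 0 → ink, press time.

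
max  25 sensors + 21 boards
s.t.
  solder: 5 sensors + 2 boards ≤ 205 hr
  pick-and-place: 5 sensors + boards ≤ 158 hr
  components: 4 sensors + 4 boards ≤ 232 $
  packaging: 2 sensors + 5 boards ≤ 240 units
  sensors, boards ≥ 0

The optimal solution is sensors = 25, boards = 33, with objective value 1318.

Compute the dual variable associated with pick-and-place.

1

Binding: pick-and-place and components. Non-binding: solder (14 unused), packaging (25 unused).
Slack constraints have shadow price 0 (complementary slackness).
The binding rows give the dual system: 5·y_pick-and-place + 4·y_components = 25 and 1·y_pick-and-place + 4·y_components = 21.
This yields shadow prices y_pick-and-place = 1, y_components = 5.
Shadow price of pick-and-place = 1.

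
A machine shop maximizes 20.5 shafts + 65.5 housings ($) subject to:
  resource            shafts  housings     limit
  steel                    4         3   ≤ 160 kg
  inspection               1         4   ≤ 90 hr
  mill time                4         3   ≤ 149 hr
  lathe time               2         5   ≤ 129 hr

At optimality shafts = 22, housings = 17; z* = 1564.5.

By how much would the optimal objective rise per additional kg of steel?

0

At the optimum: steel uses 139 of 160 (slack = 21); inspection uses 90 of 90 (binding); mill time uses 139 of 149 (slack = 10); lathe time uses 129 of 129 (binding).
Since steel, mill time are not tight, their duals are 0.
The binding rows give the dual system: 1·y_inspection + 2·y_lathe time = 20.5 and 4·y_inspection + 5·y_lathe time = 65.5.
Solving: y_inspection = 9.5, y_lathe time = 5.5.
Shadow price of steel = 0.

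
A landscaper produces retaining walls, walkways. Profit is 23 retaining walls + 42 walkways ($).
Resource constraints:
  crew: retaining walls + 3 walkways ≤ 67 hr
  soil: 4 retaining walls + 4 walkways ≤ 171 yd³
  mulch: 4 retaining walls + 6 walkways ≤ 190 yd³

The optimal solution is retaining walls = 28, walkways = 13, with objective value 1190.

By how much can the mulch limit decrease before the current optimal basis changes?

Binding constraints: crew, mulch. The basis is B = [[1,3],[4,6]] with det -6.
Per unit decrease in mulch, x* moves by d = (-0.5, 0.1667).
The basis stays optimal until retaining walls reaches 0; allowable decrease = 56 yd³.

56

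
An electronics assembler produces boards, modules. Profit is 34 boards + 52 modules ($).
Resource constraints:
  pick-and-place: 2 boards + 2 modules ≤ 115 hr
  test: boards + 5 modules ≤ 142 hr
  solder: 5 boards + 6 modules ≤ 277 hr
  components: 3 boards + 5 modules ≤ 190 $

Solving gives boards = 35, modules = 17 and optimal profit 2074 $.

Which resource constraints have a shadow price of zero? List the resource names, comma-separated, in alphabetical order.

pick-and-place: 104/115 (slack 11)
test: 120/142 (slack 22)
solder: 277/277 (binding)
components: 190/190 (binding)
By complementary slackness, a constraint with positive slack has shadow price 0 → pick-and-place, test.

pick-and-place, test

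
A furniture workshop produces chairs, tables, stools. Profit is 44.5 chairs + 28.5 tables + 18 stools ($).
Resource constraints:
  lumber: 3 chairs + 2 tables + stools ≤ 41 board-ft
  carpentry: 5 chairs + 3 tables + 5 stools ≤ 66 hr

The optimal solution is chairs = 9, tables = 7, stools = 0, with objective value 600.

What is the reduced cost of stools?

-8.5

Check each constraint at x*: lumber 41/41 (tight); carpentry 66/66 (tight).
Dual feasibility on the basic columns requires 3·y_lumber + 5·y_carpentry = 44.5, 2·y_lumber + 3·y_carpentry = 28.5.
This yields shadow prices y_lumber = 9, y_carpentry = 3.5.
Reduced cost of stools: c₃ − yᵀa₃ = 18 − (9·1 + 3.5·5) = 18 − 26.5 = -8.5.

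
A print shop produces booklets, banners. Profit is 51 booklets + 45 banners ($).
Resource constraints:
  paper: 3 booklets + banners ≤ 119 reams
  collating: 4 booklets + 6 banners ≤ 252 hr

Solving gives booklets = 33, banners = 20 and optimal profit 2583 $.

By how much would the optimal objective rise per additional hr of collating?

6

At the optimum: paper uses 119 of 119 (binding); collating uses 252 of 252 (binding).
Dual feasibility on the basic columns requires 3·y_paper + 4·y_collating = 51, 1·y_paper + 6·y_collating = 45.
Solving: y_paper = 9, y_collating = 6.
Shadow price of collating = 6.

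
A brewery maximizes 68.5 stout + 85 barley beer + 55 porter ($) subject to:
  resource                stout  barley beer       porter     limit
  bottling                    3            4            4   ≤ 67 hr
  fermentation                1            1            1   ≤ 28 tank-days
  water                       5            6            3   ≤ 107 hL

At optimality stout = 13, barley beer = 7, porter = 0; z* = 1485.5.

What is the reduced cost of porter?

-1.5

At the optimum: bottling uses 67 of 67 (binding); fermentation uses 20 of 28 (slack = 8); water uses 107 of 107 (binding).
By complementary slackness, y = 0 for the non-binding constraint.
Dual feasibility on the basic columns requires 3·y_bottling + 5·y_water = 68.5, 4·y_bottling + 6·y_water = 85.
This yields shadow prices y_bottling = 7, y_water = 9.5.
Reduced cost of porter: c₃ − yᵀa₃ = 55 − (7·4 + 9.5·3) = 55 − 56.5 = -1.5.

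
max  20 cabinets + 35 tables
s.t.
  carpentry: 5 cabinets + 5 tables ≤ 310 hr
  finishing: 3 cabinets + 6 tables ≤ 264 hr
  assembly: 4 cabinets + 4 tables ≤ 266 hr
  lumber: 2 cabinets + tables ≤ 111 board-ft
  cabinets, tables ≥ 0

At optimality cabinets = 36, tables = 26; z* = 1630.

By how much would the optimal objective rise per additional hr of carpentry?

Check each constraint at x*: carpentry 310/310 (tight); finishing 264/264 (tight); assembly 248/266 (slack 18); lumber 98/111 (slack 13).
Since assembly, lumber are not tight, their duals are 0.
The binding rows give the dual system: 5·y_carpentry + 3·y_finishing = 20 and 5·y_carpentry + 6·y_finishing = 35.
Solving: y_carpentry = 1, y_finishing = 5.
Shadow price of carpentry = 1.

1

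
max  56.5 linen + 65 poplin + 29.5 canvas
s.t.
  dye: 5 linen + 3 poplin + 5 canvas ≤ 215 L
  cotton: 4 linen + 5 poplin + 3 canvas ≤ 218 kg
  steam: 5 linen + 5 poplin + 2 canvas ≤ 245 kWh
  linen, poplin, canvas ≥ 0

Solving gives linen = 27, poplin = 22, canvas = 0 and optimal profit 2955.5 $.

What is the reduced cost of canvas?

-5

Check each constraint at x*: dye 201/215 (slack 14); cotton 218/218 (tight); steam 245/245 (tight).
Slack constraints have shadow price 0 (complementary slackness).
From A_Bᵀ y = c: 4·y_cotton + 5·y_steam = 56.5; 5·y_cotton + 5·y_steam = 65.
→ y_cotton = 8.5 and y_steam = 4.5.
Reduced cost of canvas: c₃ − yᵀa₃ = 29.5 − (8.5·3 + 4.5·2) = 29.5 − 34.5 = -5.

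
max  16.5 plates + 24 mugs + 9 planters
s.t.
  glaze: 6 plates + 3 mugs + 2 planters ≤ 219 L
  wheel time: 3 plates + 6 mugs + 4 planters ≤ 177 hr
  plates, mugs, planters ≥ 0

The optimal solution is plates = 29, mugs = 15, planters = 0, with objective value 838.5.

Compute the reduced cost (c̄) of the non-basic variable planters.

-7

Both glaze and wheel time are binding at x*.
Dual feasibility on the basic columns requires 6·y_glaze + 3·y_wheel time = 16.5, 3·y_glaze + 6·y_wheel time = 24.
Solving: y_glaze = 1, y_wheel time = 3.5.
Reduced cost of planters: c₃ − yᵀa₃ = 9 − (1·2 + 3.5·4) = 9 − 16 = -7.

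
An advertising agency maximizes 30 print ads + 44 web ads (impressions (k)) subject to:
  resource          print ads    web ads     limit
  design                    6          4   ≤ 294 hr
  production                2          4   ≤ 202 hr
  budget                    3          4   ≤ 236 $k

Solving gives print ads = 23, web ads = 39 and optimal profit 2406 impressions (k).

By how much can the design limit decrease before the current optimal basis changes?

Binding constraints: design, production. The basis is B = [[6,4],[2,4]] with det 16.
Per unit decrease in design, x* moves by d = (-0.25, 0.125).
The basis stays optimal until print ads reaches 0; allowable decrease = 92 hr.

92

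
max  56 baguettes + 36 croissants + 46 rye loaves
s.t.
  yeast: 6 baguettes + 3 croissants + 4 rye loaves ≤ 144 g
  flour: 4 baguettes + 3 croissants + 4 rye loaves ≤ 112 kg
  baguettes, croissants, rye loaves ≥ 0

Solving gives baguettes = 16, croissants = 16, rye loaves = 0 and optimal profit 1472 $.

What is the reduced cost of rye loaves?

-2

At the optimum: yeast uses 144 of 144 (binding); flour uses 112 of 112 (binding).
Dual feasibility on the basic columns requires 6·y_yeast + 4·y_flour = 56, 3·y_yeast + 3·y_flour = 36.
This yields shadow prices y_yeast = 4, y_flour = 8.
Reduced cost of rye loaves: c₃ − yᵀa₃ = 46 − (4·4 + 8·4) = 46 − 48 = -2.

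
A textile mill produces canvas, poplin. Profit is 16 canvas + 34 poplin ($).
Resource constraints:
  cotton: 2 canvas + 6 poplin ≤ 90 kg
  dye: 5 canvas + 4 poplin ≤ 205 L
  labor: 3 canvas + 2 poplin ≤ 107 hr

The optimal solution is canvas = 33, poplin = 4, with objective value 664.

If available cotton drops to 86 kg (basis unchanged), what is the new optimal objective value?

644

Binding: cotton and labor. Non-binding: dye (24 unused).
By complementary slackness, y = 0 for the non-binding constraint.
The binding rows give the dual system: 2·y_cotton + 3·y_labor = 16 and 6·y_cotton + 2·y_labor = 34.
This yields shadow prices y_cotton = 5, y_labor = 2.
Δz = y_cotton·Δb = 5 × (-4) = -20, so new z* = 664 − 20 = 644.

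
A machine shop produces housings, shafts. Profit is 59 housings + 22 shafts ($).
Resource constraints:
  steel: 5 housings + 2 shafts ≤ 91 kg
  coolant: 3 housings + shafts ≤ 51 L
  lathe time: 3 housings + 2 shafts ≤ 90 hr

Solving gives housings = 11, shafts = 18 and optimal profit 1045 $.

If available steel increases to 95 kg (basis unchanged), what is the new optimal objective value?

1073

Binding: steel and coolant. Non-binding: lathe time (21 unused).
Since lathe time is not tight, its dual is 0.
The binding rows give the dual system: 5·y_steel + 3·y_coolant = 59 and 2·y_steel + 1·y_coolant = 22.
This yields shadow prices y_steel = 7, y_coolant = 8.
Δz = y_steel·Δb = 7 × (4) = 28, so new z* = 1045 + 28 = 1073.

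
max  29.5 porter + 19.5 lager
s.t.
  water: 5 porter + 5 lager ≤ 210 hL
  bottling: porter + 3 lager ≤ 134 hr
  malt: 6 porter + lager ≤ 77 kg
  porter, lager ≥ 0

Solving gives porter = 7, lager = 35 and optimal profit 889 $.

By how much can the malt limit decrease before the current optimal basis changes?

35

Binding constraints: water, malt. The basis is B = [[5,5],[6,1]] with det -25.
Per unit decrease in malt, x* moves by d = (-0.2, 0.2).
The basis stays optimal until porter reaches 0; allowable decrease = 35 kg.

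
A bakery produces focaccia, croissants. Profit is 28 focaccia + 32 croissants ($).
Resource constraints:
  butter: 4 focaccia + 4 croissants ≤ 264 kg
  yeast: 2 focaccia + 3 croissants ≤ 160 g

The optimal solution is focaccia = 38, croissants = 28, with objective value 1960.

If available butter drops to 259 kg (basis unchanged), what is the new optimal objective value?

At the optimum: butter uses 264 of 264 (binding); yeast uses 160 of 160 (binding).
From A_Bᵀ y = c: 4·y_butter + 2·y_yeast = 28; 4·y_butter + 3·y_yeast = 32.
Solving: y_butter = 5, y_yeast = 4.
Δz = y_butter·Δb = 5 × (-5) = -25, so new z* = 1960 − 25 = 1935.

1935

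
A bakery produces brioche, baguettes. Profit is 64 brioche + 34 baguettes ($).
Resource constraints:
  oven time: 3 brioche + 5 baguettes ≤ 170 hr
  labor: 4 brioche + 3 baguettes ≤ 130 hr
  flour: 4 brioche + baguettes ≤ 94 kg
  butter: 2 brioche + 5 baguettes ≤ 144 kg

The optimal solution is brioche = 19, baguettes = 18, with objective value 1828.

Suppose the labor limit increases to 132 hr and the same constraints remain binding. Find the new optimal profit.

1846

Check each constraint at x*: oven time 147/170 (slack 23); labor 130/130 (tight); flour 94/94 (tight); butter 128/144 (slack 16).
Slack constraints have shadow price 0 (complementary slackness).
Dual feasibility on the basic columns requires 4·y_labor + 4·y_flour = 64, 3·y_labor + 1·y_flour = 34.
Solving: y_labor = 9, y_flour = 7.
Δz = y_labor·Δb = 9 × (2) = 18, so new z* = 1828 + 18 = 1846.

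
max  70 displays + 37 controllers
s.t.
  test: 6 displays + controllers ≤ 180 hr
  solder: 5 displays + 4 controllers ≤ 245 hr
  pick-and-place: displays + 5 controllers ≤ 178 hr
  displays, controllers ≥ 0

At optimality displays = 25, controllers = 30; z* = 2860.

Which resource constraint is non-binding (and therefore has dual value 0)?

test: 180/180 (binding)
solder: 245/245 (binding)
pick-and-place: 175/178 (slack 3)
By complementary slackness, a constraint with positive slack has shadow price 0 → pick-and-place.

pick-and-place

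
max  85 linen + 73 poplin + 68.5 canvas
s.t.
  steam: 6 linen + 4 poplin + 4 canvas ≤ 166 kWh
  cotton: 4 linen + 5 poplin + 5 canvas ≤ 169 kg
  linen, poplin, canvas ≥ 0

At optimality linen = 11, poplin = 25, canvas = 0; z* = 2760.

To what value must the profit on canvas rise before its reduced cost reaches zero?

73

At the optimum: steam uses 166 of 166 (binding); cotton uses 169 of 169 (binding).
From A_Bᵀ y = c: 6·y_steam + 4·y_cotton = 85; 4·y_steam + 5·y_cotton = 73.
Solving: y_steam = 9.5, y_cotton = 7.
canvas enters the basis when its profit ≥ yᵀa₃ = 9.5·4 + 7·5 = 73.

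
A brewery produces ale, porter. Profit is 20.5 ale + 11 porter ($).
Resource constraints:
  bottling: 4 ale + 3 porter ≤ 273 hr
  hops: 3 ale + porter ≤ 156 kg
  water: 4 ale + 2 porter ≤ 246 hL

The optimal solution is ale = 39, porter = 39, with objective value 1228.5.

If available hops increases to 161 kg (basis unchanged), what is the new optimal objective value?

1246

At the optimum: bottling uses 273 of 273 (binding); hops uses 156 of 156 (binding); water uses 234 of 246 (slack = 12).
Since water is not tight, its dual is 0.
The binding rows give the dual system: 4·y_bottling + 3·y_hops = 20.5 and 3·y_bottling + 1·y_hops = 11.
This yields shadow prices y_bottling = 2.5, y_hops = 3.5.
Δz = y_hops·Δb = 3.5 × (5) = 17.5, so new z* = 1228.5 + 17.5 = 1246.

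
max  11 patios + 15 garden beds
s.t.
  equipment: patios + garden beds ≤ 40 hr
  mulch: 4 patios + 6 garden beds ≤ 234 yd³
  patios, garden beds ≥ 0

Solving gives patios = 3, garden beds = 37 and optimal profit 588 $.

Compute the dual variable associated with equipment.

3

Both equipment and mulch are binding at x*.
From A_Bᵀ y = c: 1·y_equipment + 4·y_mulch = 11; 1·y_equipment + 6·y_mulch = 15.
→ y_equipment = 3 and y_mulch = 2.
Shadow price of equipment = 3.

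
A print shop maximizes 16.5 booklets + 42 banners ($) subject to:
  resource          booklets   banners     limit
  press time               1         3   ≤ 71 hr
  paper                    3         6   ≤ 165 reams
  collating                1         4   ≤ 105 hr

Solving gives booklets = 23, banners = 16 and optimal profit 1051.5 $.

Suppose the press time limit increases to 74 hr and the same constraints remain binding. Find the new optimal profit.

1078.5

Check each constraint at x*: press time 71/71 (tight); paper 165/165 (tight); collating 87/105 (slack 18).
Slack constraints have shadow price 0 (complementary slackness).
From A_Bᵀ y = c: 1·y_press time + 3·y_paper = 16.5; 3·y_press time + 6·y_paper = 42.
Solving: y_press time = 9, y_paper = 2.5.
Δz = y_press time·Δb = 9 × (3) = 27, so new z* = 1051.5 + 27 = 1078.5.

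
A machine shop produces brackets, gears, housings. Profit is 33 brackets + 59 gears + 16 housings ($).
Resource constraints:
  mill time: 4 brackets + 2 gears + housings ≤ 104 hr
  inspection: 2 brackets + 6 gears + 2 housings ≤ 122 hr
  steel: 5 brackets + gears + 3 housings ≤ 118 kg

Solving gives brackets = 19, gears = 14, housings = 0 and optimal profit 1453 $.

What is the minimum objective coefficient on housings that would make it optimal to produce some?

At the optimum: mill time uses 104 of 104 (binding); inspection uses 122 of 122 (binding); steel uses 109 of 118 (slack = 9).
Slack constraints have shadow price 0 (complementary slackness).
Dual feasibility on the basic columns requires 4·y_mill time + 2·y_inspection = 33, 2·y_mill time + 6·y_inspection = 59.
This yields shadow prices y_mill time = 4, y_inspection = 8.5.
housings enters the basis when its profit ≥ yᵀa₃ = 4·1 + 8.5·2 = 21.

21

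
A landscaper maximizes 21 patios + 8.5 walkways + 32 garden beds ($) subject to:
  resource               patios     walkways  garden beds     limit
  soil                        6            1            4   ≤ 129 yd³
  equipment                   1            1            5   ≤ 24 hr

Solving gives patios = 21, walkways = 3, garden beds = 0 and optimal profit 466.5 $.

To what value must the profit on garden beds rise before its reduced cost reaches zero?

40

Both soil and equipment are binding at x*.
Dual feasibility on the basic columns requires 6·y_soil + 1·y_equipment = 21, 1·y_soil + 1·y_equipment = 8.5.
Solving: y_soil = 2.5, y_equipment = 6.
garden beds enters the basis when its profit ≥ yᵀa₃ = 2.5·4 + 6·5 = 40.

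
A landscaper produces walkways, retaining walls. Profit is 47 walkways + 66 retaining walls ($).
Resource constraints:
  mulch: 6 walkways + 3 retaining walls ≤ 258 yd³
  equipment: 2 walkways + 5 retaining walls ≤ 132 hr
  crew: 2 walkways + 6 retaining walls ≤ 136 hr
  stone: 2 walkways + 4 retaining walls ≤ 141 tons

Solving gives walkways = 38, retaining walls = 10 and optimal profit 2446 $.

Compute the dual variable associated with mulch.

Binding: mulch and crew. Non-binding: equipment (6 unused), stone (25 unused).
Since equipment, stone are not tight, their duals are 0.
From A_Bᵀ y = c: 6·y_mulch + 2·y_crew = 47; 3·y_mulch + 6·y_crew = 66.
Solving: y_mulch = 5, y_crew = 8.5.
Shadow price of mulch = 5.

5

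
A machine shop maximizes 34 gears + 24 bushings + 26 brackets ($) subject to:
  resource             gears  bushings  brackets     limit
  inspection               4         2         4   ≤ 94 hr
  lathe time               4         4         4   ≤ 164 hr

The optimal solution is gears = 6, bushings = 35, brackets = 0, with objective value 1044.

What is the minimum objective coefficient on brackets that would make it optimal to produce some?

At the optimum: inspection uses 94 of 94 (binding); lathe time uses 164 of 164 (binding).
From A_Bᵀ y = c: 4·y_inspection + 4·y_lathe time = 34; 2·y_inspection + 4·y_lathe time = 24.
This yields shadow prices y_inspection = 5, y_lathe time = 3.5.
brackets enters the basis when its profit ≥ yᵀa₃ = 5·4 + 3.5·4 = 34.

34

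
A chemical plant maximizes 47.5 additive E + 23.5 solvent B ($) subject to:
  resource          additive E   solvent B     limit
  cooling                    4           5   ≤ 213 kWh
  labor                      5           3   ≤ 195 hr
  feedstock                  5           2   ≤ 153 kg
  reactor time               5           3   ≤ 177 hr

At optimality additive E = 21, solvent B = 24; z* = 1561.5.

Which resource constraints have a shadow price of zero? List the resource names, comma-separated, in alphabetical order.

cooling, labor

cooling: 204/213 (slack 9)
labor: 177/195 (slack 18)
feedstock: 153/153 (binding)
reactor time: 177/177 (binding)
By complementary slackness, a constraint with positive slack has shadow price 0 → cooling, labor.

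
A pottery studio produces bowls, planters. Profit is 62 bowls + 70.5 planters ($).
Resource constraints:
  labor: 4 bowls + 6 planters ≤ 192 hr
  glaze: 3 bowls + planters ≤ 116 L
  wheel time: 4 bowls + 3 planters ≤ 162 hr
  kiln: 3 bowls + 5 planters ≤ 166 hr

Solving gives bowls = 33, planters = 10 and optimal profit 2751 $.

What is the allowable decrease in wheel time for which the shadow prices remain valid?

66

Binding constraints: labor, wheel time. The basis is B = [[4,6],[4,3]] with det -12.
Per unit decrease in wheel time, x* moves by d = (-0.5, 0.3333).
The basis stays optimal until bowls reaches 0; allowable decrease = 66 hr.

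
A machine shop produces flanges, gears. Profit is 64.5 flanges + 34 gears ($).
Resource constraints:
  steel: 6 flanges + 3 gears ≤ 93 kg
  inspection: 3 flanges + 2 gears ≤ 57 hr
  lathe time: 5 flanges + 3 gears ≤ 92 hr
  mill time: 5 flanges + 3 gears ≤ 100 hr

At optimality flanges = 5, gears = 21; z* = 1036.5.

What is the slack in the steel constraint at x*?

0

steel used = 6·5 + 3·21 = 93; slack = 93 − 93 = 0.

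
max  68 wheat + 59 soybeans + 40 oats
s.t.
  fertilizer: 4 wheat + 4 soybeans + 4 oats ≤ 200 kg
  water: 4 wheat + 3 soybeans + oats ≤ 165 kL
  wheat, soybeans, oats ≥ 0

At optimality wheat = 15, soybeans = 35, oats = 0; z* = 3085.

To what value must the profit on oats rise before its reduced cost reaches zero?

At the optimum: fertilizer uses 200 of 200 (binding); water uses 165 of 165 (binding).
Dual feasibility on the basic columns requires 4·y_fertilizer + 4·y_water = 68, 4·y_fertilizer + 3·y_water = 59.
→ y_fertilizer = 8 and y_water = 9.
oats enters the basis when its profit ≥ yᵀa₃ = 8·4 + 9·1 = 41.

41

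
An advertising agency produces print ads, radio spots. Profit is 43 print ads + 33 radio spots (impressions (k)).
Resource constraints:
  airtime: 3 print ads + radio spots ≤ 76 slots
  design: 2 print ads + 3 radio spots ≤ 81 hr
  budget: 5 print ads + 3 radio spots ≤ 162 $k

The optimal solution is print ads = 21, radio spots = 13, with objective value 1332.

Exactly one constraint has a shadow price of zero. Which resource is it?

airtime: 76/76 (binding)
design: 81/81 (binding)
budget: 144/162 (slack 18)
By complementary slackness, a constraint with positive slack has shadow price 0 → budget.

budget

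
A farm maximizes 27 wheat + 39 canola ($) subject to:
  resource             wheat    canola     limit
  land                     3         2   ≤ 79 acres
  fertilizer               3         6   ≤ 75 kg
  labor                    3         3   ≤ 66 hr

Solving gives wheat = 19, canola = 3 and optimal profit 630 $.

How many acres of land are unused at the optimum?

land used = 3·19 + 2·3 = 63; slack = 79 − 63 = 16.

16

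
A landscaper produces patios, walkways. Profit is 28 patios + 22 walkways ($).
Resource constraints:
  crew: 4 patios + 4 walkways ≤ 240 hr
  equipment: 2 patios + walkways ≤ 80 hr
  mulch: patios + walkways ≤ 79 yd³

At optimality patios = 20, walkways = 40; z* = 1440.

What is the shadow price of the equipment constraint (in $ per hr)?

6

Check each constraint at x*: crew 240/240 (tight); equipment 80/80 (tight); mulch 60/79 (slack 19).
By complementary slackness, y = 0 for the non-binding constraint.
Dual feasibility on the basic columns requires 4·y_crew + 2·y_equipment = 28, 4·y_crew + 1·y_equipment = 22.
Solving: y_crew = 4, y_equipment = 6.
Shadow price of equipment = 6.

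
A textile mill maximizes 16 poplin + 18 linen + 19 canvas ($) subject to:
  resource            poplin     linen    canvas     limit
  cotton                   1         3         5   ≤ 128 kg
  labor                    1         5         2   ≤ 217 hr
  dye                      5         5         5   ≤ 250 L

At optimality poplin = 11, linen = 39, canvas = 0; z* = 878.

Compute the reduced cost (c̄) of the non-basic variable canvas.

Binding: cotton and dye. Non-binding: labor (11 unused).
Since labor is not tight, its dual is 0.
The binding rows give the dual system: 1·y_cotton + 5·y_dye = 16 and 3·y_cotton + 5·y_dye = 18.
Solving: y_cotton = 1, y_dye = 3.
Reduced cost of canvas: c₃ − yᵀa₃ = 19 − (1·5 + 3·5) = 19 − 20 = -1.

-1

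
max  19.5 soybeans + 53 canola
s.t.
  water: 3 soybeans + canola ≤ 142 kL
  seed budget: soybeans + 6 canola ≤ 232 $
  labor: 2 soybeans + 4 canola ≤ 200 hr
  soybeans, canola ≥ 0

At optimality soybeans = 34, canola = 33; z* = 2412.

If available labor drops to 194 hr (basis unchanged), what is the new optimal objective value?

Binding: seed budget and labor. Non-binding: water (7 unused).
Since water is not tight, its dual is 0.
Dual feasibility on the basic columns requires 1·y_seed budget + 2·y_labor = 19.5, 6·y_seed budget + 4·y_labor = 53.
Solving: y_seed budget = 3.5, y_labor = 8.
Δz = y_labor·Δb = 8 × (-6) = -48, so new z* = 2412 − 48 = 2364.

2364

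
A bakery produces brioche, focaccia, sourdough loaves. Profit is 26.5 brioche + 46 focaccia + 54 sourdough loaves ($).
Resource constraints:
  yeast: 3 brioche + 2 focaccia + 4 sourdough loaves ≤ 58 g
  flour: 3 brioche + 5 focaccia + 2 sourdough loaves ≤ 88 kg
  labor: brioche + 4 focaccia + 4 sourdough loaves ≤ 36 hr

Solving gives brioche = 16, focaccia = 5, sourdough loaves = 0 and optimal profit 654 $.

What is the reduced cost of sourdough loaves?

Check each constraint at x*: yeast 58/58 (tight); flour 73/88 (slack 15); labor 36/36 (tight).
Slack constraints have shadow price 0 (complementary slackness).
Dual feasibility on the basic columns requires 3·y_yeast + 1·y_labor = 26.5, 2·y_yeast + 4·y_labor = 46.
This yields shadow prices y_yeast = 6, y_labor = 8.5.
Reduced cost of sourdough loaves: c₃ − yᵀa₃ = 54 − (6·4 + 8.5·4) = 54 − 58 = -4.

-4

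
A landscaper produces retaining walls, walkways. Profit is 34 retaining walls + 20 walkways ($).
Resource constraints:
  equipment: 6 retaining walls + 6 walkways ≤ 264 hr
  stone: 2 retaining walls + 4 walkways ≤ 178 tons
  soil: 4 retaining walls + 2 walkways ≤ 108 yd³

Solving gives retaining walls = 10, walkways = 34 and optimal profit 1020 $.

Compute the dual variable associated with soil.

Check each constraint at x*: equipment 264/264 (tight); stone 156/178 (slack 22); soil 108/108 (tight).
Since stone is not tight, its dual is 0.
The binding rows give the dual system: 6·y_equipment + 4·y_soil = 34 and 6·y_equipment + 2·y_soil = 20.
→ y_equipment = 1 and y_soil = 7.
Shadow price of soil = 7.

7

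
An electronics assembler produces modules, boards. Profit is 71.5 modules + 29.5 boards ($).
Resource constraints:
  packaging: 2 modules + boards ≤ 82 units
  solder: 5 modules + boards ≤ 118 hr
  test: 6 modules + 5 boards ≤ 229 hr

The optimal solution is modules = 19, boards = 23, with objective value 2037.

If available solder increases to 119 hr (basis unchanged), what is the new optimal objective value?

2046.5

Binding: solder and test. Non-binding: packaging (21 unused).
Slack constraints have shadow price 0 (complementary slackness).
Dual feasibility on the basic columns requires 5·y_solder + 6·y_test = 71.5, 1·y_solder + 5·y_test = 29.5.
→ y_solder = 9.5 and y_test = 4.
Δz = y_solder·Δb = 9.5 × (1) = 9.5, so new z* = 2037 + 9.5 = 2046.5.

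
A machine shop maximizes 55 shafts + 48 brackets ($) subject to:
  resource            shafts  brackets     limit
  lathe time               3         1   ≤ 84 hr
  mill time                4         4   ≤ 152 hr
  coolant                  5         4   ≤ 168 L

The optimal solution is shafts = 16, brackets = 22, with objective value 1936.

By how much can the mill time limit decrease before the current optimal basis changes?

Binding constraints: mill time, coolant. The basis is B = [[4,4],[5,4]] with det -4.
Per unit decrease in mill time, x* moves by d = (1, -1.25).
The basis stays optimal until lathe time becomes binding; allowable decrease = 8 hr.

8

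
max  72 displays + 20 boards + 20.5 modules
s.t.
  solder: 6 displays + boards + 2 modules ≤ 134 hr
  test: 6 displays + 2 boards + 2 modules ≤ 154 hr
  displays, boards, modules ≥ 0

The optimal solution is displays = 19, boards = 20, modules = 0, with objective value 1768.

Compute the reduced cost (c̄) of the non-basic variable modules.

-3.5

Both solder and test are binding at x*.
The binding rows give the dual system: 6·y_solder + 6·y_test = 72 and 1·y_solder + 2·y_test = 20.
This yields shadow prices y_solder = 4, y_test = 8.
Reduced cost of modules: c₃ − yᵀa₃ = 20.5 − (4·2 + 8·2) = 20.5 − 24 = -3.5.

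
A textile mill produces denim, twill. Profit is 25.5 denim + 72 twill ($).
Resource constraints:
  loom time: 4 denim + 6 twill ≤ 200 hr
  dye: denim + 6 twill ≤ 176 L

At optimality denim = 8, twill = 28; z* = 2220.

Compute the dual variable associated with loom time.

Check each constraint at x*: loom time 200/200 (tight); dye 176/176 (tight).
From A_Bᵀ y = c: 4·y_loom time + 1·y_dye = 25.5; 6·y_loom time + 6·y_dye = 72.
Solving: y_loom time = 4.5, y_dye = 7.5.
Shadow price of loom time = 4.5.

4.5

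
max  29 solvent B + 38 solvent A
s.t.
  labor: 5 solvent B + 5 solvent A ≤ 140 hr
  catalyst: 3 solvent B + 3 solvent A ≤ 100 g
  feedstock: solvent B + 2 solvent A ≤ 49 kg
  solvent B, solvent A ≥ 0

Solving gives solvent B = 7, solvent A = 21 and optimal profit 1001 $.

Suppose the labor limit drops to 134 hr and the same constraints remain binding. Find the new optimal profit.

977

Check each constraint at x*: labor 140/140 (tight); catalyst 84/100 (slack 16); feedstock 49/49 (tight).
Slack constraints have shadow price 0 (complementary slackness).
Dual feasibility on the basic columns requires 5·y_labor + 1·y_feedstock = 29, 5·y_labor + 2·y_feedstock = 38.
This yields shadow prices y_labor = 4, y_feedstock = 9.
Δz = y_labor·Δb = 4 × (-6) = -24, so new z* = 1001 − 24 = 977.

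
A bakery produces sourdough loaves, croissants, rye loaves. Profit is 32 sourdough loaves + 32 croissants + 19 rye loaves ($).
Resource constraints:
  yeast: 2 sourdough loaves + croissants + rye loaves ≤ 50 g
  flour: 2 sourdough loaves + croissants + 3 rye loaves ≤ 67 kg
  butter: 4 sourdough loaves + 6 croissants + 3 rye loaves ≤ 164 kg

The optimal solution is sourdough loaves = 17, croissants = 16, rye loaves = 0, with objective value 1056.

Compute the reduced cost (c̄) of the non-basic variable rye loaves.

Check each constraint at x*: yeast 50/50 (tight); flour 50/67 (slack 17); butter 164/164 (tight).
Slack constraints have shadow price 0 (complementary slackness).
From A_Bᵀ y = c: 2·y_yeast + 4·y_butter = 32; 1·y_yeast + 6·y_butter = 32.
This yields shadow prices y_yeast = 8, y_butter = 4.
Reduced cost of rye loaves: c₃ − yᵀa₃ = 19 − (8·1 + 4·3) = 19 − 20 = -1.

-1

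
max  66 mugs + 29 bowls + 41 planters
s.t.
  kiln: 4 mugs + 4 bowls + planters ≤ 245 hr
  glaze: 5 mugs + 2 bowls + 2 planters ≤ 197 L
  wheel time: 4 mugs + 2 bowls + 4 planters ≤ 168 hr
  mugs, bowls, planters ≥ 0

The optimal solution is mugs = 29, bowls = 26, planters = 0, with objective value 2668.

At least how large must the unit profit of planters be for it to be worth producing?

42

At the optimum: kiln uses 220 of 245 (slack = 25); glaze uses 197 of 197 (binding); wheel time uses 168 of 168 (binding).
Since kiln is not tight, its dual is 0.
Dual feasibility on the basic columns requires 5·y_glaze + 4·y_wheel time = 66, 2·y_glaze + 2·y_wheel time = 29.
→ y_glaze = 8 and y_wheel time = 6.5.
planters enters the basis when its profit ≥ yᵀa₃ = 8·2 + 6.5·4 = 42.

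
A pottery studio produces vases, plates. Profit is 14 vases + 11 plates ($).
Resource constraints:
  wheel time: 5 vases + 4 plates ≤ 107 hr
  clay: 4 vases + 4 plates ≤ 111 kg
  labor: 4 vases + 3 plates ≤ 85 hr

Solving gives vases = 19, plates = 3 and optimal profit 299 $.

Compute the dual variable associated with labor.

1

Binding: wheel time and labor. Non-binding: clay (23 unused).
By complementary slackness, y = 0 for the non-binding constraint.
The binding rows give the dual system: 5·y_wheel time + 4·y_labor = 14 and 4·y_wheel time + 3·y_labor = 11.
Solving: y_wheel time = 2, y_labor = 1.
Shadow price of labor = 1.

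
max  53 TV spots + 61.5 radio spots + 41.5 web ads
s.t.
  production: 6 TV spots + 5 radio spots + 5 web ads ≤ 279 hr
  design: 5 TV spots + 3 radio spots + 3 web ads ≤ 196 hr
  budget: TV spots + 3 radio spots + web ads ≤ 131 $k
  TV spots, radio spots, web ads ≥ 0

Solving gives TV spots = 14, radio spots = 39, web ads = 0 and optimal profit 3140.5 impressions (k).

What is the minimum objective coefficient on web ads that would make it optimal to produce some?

At the optimum: production uses 279 of 279 (binding); design uses 187 of 196 (slack = 9); budget uses 131 of 131 (binding).
Since design is not tight, its dual is 0.
Dual feasibility on the basic columns requires 6·y_production + 1·y_budget = 53, 5·y_production + 3·y_budget = 61.5.
Solving: y_production = 7.5, y_budget = 8.
web ads enters the basis when its profit ≥ yᵀa₃ = 7.5·5 + 8·1 = 45.5.

45.5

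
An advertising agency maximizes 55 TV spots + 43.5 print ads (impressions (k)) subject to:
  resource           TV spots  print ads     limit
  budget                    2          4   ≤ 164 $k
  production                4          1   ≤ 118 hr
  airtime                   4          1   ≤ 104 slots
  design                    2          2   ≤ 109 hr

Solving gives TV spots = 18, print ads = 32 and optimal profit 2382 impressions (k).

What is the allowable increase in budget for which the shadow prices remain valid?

21

Binding constraints: budget, airtime. The basis is B = [[2,4],[4,1]] with det -14.
Per unit increase in budget, x* moves by d = (-0.0714, 0.2857).
The basis stays optimal until design becomes binding; allowable increase = 21 $k.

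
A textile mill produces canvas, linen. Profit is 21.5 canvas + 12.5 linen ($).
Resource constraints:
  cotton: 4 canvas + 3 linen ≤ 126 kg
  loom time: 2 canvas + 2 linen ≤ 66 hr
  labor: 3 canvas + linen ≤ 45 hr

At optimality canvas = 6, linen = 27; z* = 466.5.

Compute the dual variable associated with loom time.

4

Check each constraint at x*: cotton 105/126 (slack 21); loom time 66/66 (tight); labor 45/45 (tight).
Since cotton is not tight, its dual is 0.
Dual feasibility on the basic columns requires 2·y_loom time + 3·y_labor = 21.5, 2·y_loom time + 1·y_labor = 12.5.
→ y_loom time = 4 and y_labor = 4.5.
Shadow price of loom time = 4.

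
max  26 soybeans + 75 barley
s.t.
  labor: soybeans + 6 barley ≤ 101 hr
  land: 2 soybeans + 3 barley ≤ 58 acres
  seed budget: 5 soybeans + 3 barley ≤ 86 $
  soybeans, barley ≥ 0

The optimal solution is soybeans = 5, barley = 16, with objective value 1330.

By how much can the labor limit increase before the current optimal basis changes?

Binding constraints: labor, land. The basis is B = [[1,6],[2,3]] with det -9.
Per unit increase in labor, x* moves by d = (-0.3333, 0.2222).
The basis stays optimal until soybeans reaches 0; allowable increase = 15 hr.

15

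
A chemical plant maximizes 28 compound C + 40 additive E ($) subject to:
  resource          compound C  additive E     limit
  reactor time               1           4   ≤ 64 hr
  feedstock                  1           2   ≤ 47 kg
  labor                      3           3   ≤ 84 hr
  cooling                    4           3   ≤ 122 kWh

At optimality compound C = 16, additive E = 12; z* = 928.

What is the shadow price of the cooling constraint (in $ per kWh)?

Binding: reactor time and labor. Non-binding: feedstock (7 unused), cooling (22 unused).
By complementary slackness, y = 0 for the non-binding constraints.
Dual feasibility on the basic columns requires 1·y_reactor time + 3·y_labor = 28, 4·y_reactor time + 3·y_labor = 40.
This yields shadow prices y_reactor time = 4, y_labor = 8.
Shadow price of cooling = 0.

0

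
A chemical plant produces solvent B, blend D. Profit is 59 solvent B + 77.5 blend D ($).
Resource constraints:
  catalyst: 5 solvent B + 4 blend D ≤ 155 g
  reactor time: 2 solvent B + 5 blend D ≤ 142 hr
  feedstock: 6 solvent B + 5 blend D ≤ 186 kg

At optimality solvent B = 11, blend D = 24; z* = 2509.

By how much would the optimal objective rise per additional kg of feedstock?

7

Check each constraint at x*: catalyst 151/155 (slack 4); reactor time 142/142 (tight); feedstock 186/186 (tight).
By complementary slackness, y = 0 for the non-binding constraint.
From A_Bᵀ y = c: 2·y_reactor time + 6·y_feedstock = 59; 5·y_reactor time + 5·y_feedstock = 77.5.
This yields shadow prices y_reactor time = 8.5, y_feedstock = 7.
Shadow price of feedstock = 7.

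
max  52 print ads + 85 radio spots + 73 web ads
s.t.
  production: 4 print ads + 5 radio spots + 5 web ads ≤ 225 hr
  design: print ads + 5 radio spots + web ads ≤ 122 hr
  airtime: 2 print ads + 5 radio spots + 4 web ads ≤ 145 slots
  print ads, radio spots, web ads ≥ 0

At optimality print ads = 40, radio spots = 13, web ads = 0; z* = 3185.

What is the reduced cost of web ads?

At the optimum: production uses 225 of 225 (binding); design uses 105 of 122 (slack = 17); airtime uses 145 of 145 (binding).
By complementary slackness, y = 0 for the non-binding constraint.
Dual feasibility on the basic columns requires 4·y_production + 2·y_airtime = 52, 5·y_production + 5·y_airtime = 85.
→ y_production = 9 and y_airtime = 8.
Reduced cost of web ads: c₃ − yᵀa₃ = 73 − (9·5 + 8·4) = 73 − 77 = -4.

-4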